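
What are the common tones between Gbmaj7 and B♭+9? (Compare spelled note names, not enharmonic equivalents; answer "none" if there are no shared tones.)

Bb

Gbmaj7: Gb Bb Db F
B♭+9: Bb D F# Ab C
Common to both → Bb.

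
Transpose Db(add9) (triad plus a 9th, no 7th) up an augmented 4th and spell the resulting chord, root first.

D♭ up an augmented 4th → G. New chord: G added-ninth.
Root: G
Major 3rd (3rd): B
Perfect 5th (5th): D
Major 9th (9th): A

G, B, D, A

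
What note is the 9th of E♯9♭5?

E♯9♭5 is built on E#; its 9th is a major 9th above the root.
A second above E uses the letter F, and the major 9th above E# is F##.

F##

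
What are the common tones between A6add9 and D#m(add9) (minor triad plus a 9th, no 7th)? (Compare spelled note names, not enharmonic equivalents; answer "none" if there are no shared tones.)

F#

A6add9 = A, C#, E, F#, B.
D#m(add9) = D#, F#, A#, E#.
Shared: F#.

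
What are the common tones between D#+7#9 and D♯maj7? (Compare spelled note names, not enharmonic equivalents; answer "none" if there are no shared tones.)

D# F##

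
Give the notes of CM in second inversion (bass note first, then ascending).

G – C – E

In root position, CM is C–E–G.
Second inversion puts the fifth (G) in the bass.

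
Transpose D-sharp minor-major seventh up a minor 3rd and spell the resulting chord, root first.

F#  A  C#  E#

A minor 3rd up from D# is F#, so the new chord is F# minor-major seventh.
- root: F#
- minor 3rd: A
- perfect 5th: C#
- major 7th: E#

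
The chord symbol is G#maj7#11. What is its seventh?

F##

G#maj7#11 is built on G#; its 7th is a major 7th above the root.
A seventh above G uses the letter F, and the major 7th above G# is F##.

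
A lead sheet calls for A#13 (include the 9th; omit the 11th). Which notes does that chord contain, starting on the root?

A# – C## – E# – G# – B# – F##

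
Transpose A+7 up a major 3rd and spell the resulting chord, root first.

C#, E#, G##, B

Transposed root: A → C# (major 3rd up). So we spell C# augmented seventh:
Root: C#
Major 3rd (3rd): E#
Augmented 5th (5th): G##
Minor 7th (7th): B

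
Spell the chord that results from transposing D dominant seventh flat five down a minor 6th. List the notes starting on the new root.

F#, A#, C, E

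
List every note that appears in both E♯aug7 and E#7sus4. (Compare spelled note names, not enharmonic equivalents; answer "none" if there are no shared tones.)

E♯aug7 = E#, G##, B##, D#.
E#7sus4 = E#, A#, B#, D#.
Shared: E#, D#.

E#, D#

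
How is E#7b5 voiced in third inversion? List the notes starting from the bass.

E#7b5 = E#–G##–B–D#; third inversion → seventh (D#) lowest.

D#, E#, G##, B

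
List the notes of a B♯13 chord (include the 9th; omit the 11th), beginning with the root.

B#, D##, F##, A#, C##, G##

Root B#, quality dominant thirteenth:
B# — root
D## — major 3rd
F## — perfect 5th
A# — minor 7th
C## — major 9th
G## — major 13th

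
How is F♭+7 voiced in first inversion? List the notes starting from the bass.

F♭+7 = F♭–A♭–C–E𝄫; first inversion → third (A♭) lowest.

A♭, C, E𝄫, F♭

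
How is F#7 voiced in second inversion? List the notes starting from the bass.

In root position, F#7 is F#–A#–C#–E.
Second inversion puts the fifth (C#) in the bass.

C#  E  F#  A#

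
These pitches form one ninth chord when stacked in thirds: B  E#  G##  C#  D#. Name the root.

Stacking in thirds gives C# – E# – G## – B – D#, so C# is the root — C# dominant ninth sharp five.

C#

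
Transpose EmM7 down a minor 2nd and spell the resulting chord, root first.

Transposed root: E → D# (minor 2nd down). So we spell D# minor-major seventh:
- root: D#
- minor 3rd: F#
- perfect 5th: A#
- major 7th: C##

D# F# A# C##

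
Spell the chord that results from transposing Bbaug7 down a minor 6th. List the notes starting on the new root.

D, F#, A#, C

Bb down a minor 6th → D. New chord: D augmented seventh.
Root: D
Major 3rd (3rd): F#
Augmented 5th (5th): A#
Minor 7th (7th): C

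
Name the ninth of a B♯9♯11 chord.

C𝄪

Root of B♯9♯11 = B♯. The 9th is a major 9th: B♯ up a major 9th → C𝄪.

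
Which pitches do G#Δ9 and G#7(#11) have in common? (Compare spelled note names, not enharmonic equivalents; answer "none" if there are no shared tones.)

G#Δ9 = G#, B#, D#, F##, A#.
G#7(#11) = G#, B#, D#, F#, C##.
Shared: G#, B#, D#.

G# – B# – D#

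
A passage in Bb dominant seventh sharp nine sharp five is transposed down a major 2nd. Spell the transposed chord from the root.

Ab, C, E, Gb, B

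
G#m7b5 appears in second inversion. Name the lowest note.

D

G#m7b5 = G♯–B–D–F♯. Second inversion → fifth in the bass = D.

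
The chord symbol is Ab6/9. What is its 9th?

Root of Ab6/9 = Ab. The 9th is a major 9th: Ab up a major 9th → Bb.

Bb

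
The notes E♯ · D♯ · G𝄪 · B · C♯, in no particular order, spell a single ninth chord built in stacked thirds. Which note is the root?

Stacking in thirds gives C♯ – E♯ – G𝄪 – B – D♯, so C♯ is the root — C♯ dominant ninth sharp five.

C♯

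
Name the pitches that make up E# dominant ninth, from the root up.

E# dominant ninth: dominant ninth on E#.
root → E#
3rd (major 3rd) → G##
5th (perfect 5th) → B#
7th (minor 7th) → D#
9th (major 9th) → F##

E#, G##, B#, D#, F##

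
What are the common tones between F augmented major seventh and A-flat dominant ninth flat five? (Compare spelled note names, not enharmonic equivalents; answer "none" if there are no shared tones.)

F augmented major seventh: F A C-sharp E
A-flat dominant ninth flat five: A-flat C E-double-flat G-flat B-flat
Common to both → none.

none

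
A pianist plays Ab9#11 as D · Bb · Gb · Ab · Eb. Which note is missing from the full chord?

C

Ab9#11 = Ab, C, Eb, Gb, Bb, D. The voicing lacks the 3rd (major 3rd), C.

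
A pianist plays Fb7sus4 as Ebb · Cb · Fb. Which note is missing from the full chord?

Fb7sus4 = Fb, Bbb, Cb, Ebb. The voicing lacks the 4th (perfect 4th), Bbb.

Bbb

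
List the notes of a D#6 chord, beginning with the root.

D#6 is a major sixth built on D#.
- root: D#
- major 3rd: F##
- perfect 5th: A#
- major 6th: B#

D# – F## – A# – B#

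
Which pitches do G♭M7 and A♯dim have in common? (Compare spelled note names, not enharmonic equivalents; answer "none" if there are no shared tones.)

G♭M7: Gb Bb Db F
A♯dim: A# C# E
Common to both → none.

none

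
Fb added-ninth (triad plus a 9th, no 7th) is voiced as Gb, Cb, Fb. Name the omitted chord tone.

Ab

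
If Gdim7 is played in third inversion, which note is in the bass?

Fb

Gdim7 in root position is G–Bb–Db–Fb.
Third inversion places the seventh in the bass, which is Fb.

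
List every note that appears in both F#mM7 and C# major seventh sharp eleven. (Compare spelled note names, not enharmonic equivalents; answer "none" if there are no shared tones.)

C#  E#

F#mM7: F# A C# E#
C# major seventh sharp eleven: C# E# G# B# F##
Common to both → C#, E#.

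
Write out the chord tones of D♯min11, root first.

D♯ – F♯ – A♯ – C♯ – E♯ – G♯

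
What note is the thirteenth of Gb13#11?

Eb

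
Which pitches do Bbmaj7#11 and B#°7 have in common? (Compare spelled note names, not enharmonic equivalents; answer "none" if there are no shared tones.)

Bbmaj7#11: Bb D F A E
B#°7: B# D# F# A
Common to both → A.

A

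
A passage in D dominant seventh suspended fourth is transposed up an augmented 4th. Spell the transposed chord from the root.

D up an augmented 4th → G#. New chord: G# dominant seventh suspended fourth.
Root: G#
Perfect 4th (4th): C#
Perfect 5th (5th): D#
Minor 7th (7th): F#

G# – C# – D# – F#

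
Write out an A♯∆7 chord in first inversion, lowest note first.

C## – E# – G## – A#

In root position, A♯∆7 is A#–C##–E#–G##.
First inversion puts the third (C##) in the bass.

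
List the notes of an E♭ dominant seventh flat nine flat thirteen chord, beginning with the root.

E♭ dominant seventh flat nine flat thirteen: dominant seventh flat nine flat thirteen on E♭.
Root: E♭
Major 3rd (3rd): G
Perfect 5th (5th): B♭
Minor 7th (7th): D♭
Minor 9th (9th): F♭
Minor 13th (13th): C♭

E♭, G, B♭, D♭, F♭, C♭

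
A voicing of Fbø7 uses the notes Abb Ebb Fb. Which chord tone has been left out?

Fbø7 = Fb, Abb, Cbb, Ebb. The voicing lacks the 5th (diminished 5th), Cbb.

Cbb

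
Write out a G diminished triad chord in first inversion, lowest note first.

In root position, G diminished triad is G–B-flat–D-flat.
First inversion puts the third (B-flat) in the bass.

B-flat D-flat G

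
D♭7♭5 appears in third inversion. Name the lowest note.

C♭

D♭7♭5 in root position is D♭–F–A𝄫–C♭.
Third inversion places the seventh in the bass, which is C♭.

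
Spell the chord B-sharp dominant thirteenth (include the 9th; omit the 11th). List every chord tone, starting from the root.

B-sharp dominant thirteenth is a dominant thirteenth built on B-sharp.
Root: B-sharp
Major 3rd (3rd): D-double-sharp
Perfect 5th (5th): F-double-sharp
Minor 7th (7th): A-sharp
Major 9th (9th): C-double-sharp
Major 13th (13th): G-double-sharp

B-sharp D-double-sharp F-double-sharp A-sharp C-double-sharp G-double-sharp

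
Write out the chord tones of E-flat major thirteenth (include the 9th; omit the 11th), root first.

E♭  G  B♭  D  F  C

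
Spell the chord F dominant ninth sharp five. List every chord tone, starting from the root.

Root F, quality dominant ninth sharp five:
- root: F
- major 3rd: A
- augmented 5th: C-sharp
- minor 7th: E-flat
- major 9th: G

F, A, C-sharp, E-flat, G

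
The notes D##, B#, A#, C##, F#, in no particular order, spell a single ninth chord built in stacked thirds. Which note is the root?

Stacking in thirds gives B# – D## – F# – A# – C##, so B# is the root — B# dominant ninth flat five.

B#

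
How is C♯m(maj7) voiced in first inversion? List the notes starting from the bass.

E G# B# C#

C♯m(maj7) = C#–E–G#–B#; first inversion → third (E) lowest.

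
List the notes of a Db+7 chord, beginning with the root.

Db+7 is an augmented seventh built on Db.
root → Db
3rd (major 3rd) → F
5th (augmented 5th) → A
7th (minor 7th) → Cb

Db, F, A, Cb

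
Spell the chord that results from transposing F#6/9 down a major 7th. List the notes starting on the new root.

G B D E A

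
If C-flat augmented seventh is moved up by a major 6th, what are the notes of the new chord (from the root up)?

A major 6th up from Cb is Ab, so the new chord is Ab augmented seventh.
Root: Ab
Major 3rd (3rd): C
Augmented 5th (5th): E
Minor 7th (7th): Gb

Ab – C – E – Gb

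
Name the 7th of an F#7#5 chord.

F#7#5 is built on F#; its 7th is a minor 7th above the root.
A seventh above F uses the letter E, and the minor 7th above F# is E.

E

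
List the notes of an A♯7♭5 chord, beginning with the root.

Root A#, quality dominant seventh flat five:
root → A#
3rd (major 3rd) → C##
5th (diminished 5th) → E
7th (minor 7th) → G#

A#, C##, E, G#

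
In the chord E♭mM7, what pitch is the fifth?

Bb

E♭mM7 is built on Eb; its 5th is a perfect 5th above the root.
A fifth above E uses the letter B, and the perfect 5th above Eb is Bb.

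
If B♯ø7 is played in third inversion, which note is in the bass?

B♯ø7 = B#–D#–F#–A#. Third inversion → seventh in the bass = A#.

A#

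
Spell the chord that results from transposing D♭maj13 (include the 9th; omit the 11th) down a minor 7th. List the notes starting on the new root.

A minor 7th down from Db is Eb, so the new chord is Eb major thirteenth.
- root: Eb
- major 3rd: G
- perfect 5th: Bb
- major 7th: D
- major 9th: F
- major 13th: C

Eb – G – Bb – D – F – C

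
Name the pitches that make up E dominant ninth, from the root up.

Root E, quality dominant ninth:
Root: E
Major 3rd (3rd): G-sharp
Perfect 5th (5th): B
Minor 7th (7th): D
Major 9th (9th): F-sharp

E – G-sharp – B – D – F-sharp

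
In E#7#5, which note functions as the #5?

B##

E#7#5 is built on E#; its 5th is an augmented 5th above the root.
A fifth above E uses the letter B, and the augmented 5th above E# is B##.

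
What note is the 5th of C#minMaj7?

G#

C#minMaj7 is built on C#; its 5th is a perfect 5th above the root.
A fifth above C uses the letter G, and the perfect 5th above C# is G#.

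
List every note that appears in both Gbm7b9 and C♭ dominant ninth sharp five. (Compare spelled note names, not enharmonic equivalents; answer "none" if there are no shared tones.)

Bbb – Db

Gbm7b9 = Gb, Bbb, Db, Fb, Abb.
C♭ dominant ninth sharp five = Cb, Eb, G, Bbb, Db.
Shared: Bbb, Db.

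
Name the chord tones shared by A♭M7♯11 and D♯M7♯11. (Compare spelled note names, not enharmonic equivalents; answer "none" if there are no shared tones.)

none

A♭M7♯11: A♭ C E♭ G D
D♯M7♯11: D♯ F𝄪 A♯ C𝄪 G𝄪
Common to both → none.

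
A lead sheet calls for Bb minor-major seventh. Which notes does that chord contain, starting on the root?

B♭, D♭, F, A

Bb minor-major seventh is a minor-major seventh built on B♭.
B♭ — root
D♭ — minor 3rd
F — perfect 5th
A — major 7th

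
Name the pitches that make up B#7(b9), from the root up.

B# – D## – F## – A# – C#

B#7(b9) is a dominant seventh flat nine built on B#.
- root: B#
- major 3rd: D##
- perfect 5th: F##
- minor 7th: A#
- minor 9th: C#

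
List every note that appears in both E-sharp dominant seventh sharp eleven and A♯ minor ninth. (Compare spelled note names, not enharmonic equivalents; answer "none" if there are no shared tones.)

E-sharp  B-sharp

E-sharp dominant seventh sharp eleven = E-sharp, G-double-sharp, B-sharp, D-sharp, A-double-sharp.
A♯ minor ninth = A-sharp, C-sharp, E-sharp, G-sharp, B-sharp.
Shared: E-sharp, B-sharp.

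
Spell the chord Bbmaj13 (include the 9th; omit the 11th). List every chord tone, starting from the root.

Bbmaj13: major thirteenth on B♭.
root → B♭
3rd (major 3rd) → D
5th (perfect 5th) → F
7th (major 7th) → A
9th (major 9th) → C
13th (major 13th) → G

B♭, D, F, A, C, G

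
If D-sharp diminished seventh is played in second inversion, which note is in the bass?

A

D-sharp diminished seventh = D-sharp–F-sharp–A–C. Second inversion → fifth in the bass = A.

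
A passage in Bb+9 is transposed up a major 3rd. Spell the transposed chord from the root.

A major 3rd up from Bb is D, so the new chord is D dominant ninth sharp five.
Root: D
Major 3rd (3rd): F#
Augmented 5th (5th): A#
Minor 7th (7th): C
Major 9th (9th): E

D, F#, A#, C, E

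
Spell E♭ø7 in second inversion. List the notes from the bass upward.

B𝄫, D♭, E♭, G♭

E♭ø7 = E♭–G♭–B𝄫–D♭; second inversion → fifth (B𝄫) lowest.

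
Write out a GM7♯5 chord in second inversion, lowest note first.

In root position, GM7♯5 is G–B–D#–F#.
Second inversion puts the fifth (D#) in the bass.

D#  F#  G  B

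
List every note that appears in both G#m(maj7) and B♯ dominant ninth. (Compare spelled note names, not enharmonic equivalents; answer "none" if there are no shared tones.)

G#m(maj7) = G#, B, D#, F##.
B♯ dominant ninth = B#, D##, F##, A#, C##.
Shared: F##.

F##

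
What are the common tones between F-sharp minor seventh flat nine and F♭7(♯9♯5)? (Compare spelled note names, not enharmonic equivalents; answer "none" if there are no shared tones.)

G

F-sharp minor seventh flat nine: F# A C# E G
F♭7(♯9♯5): Fb Ab C Ebb G
Common to both → G.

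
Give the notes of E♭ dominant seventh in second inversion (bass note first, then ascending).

E♭ dominant seventh = E-flat–G–B-flat–D-flat; second inversion → fifth (B-flat) lowest.

B-flat, D-flat, E-flat, G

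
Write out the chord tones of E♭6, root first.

E♭ – G – B♭ – C

E♭6 is a major sixth built on E♭.
- root: E♭
- major 3rd: G
- perfect 5th: B♭
- major 6th: C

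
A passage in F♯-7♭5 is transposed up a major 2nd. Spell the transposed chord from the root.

G♯ – B – D – F♯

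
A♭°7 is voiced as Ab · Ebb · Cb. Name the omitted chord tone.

A♭°7 = Ab, Cb, Ebb, Gbb. The voicing lacks the 7th (diminished 7th), Gbb.

Gbb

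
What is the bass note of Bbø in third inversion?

Bbø = Bb–Db–Fb–Ab. Third inversion → seventh in the bass = Ab.

Ab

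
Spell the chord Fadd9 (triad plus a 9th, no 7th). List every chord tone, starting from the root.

F, A, C, G

Fadd9 is an added-ninth built on F.
- root: F
- major 3rd: A
- perfect 5th: C
- major 9th: G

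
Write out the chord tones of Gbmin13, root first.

Gb – Bbb – Db – Fb – Ab – Cb – Eb

Root Gb, quality minor thirteenth:
Gb — root
Bbb — minor 3rd
Db — perfect 5th
Fb — minor 7th
Ab — major 9th
Cb — perfect 11th
Eb — major 13th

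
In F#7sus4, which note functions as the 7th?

E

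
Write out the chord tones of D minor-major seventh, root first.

D, F, A, C♯

D minor-major seventh is a minor-major seventh built on D.
root → D
3rd (minor 3rd) → F
5th (perfect 5th) → A
7th (major 7th) → C♯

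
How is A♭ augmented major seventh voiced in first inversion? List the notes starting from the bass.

C E G Ab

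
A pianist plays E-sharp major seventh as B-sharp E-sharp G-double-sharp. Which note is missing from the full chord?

D-double-sharp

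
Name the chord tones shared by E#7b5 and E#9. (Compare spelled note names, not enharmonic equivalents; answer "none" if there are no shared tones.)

E# G## D#

E#7b5: E# G## B D#
E#9: E# G## B# D# F##
Common to both → E#, G##, D#.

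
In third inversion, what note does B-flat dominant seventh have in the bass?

A-flat

B-flat dominant seventh in root position is B-flat–D–F–A-flat.
Third inversion places the seventh in the bass, which is A-flat.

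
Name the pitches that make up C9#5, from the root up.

Root C, quality dominant ninth sharp five:
Root: C
Major 3rd (3rd): E
Augmented 5th (5th): G#
Minor 7th (7th): Bb
Major 9th (9th): D

C, E, G#, Bb, D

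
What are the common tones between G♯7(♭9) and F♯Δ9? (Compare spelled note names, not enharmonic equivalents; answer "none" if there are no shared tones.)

G# F#

G♯7(♭9): G# B# D# F# A
F♯Δ9: F# A# C# E# G#
Common to both → G#, F#.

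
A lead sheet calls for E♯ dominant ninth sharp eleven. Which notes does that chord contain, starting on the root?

E#  G##  B#  D#  F##  A##

E♯ dominant ninth sharp eleven: dominant ninth sharp eleven on E#.
- root: E#
- major 3rd: G##
- perfect 5th: B#
- minor 7th: D#
- major 9th: F##
- augmented 11th: A##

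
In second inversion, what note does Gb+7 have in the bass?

D

Gb+7 = Gb–Bb–D–Fb. Second inversion → fifth in the bass = D.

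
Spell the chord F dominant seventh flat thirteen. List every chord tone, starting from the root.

F – A – C – Eb – Db

F dominant seventh flat thirteen: dominant seventh flat thirteen on F.
Root: F
Major 3rd (3rd): A
Perfect 5th (5th): C
Minor 7th (7th): Eb
Minor 13th (13th): Db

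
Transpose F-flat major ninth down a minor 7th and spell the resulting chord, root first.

F-flat down a minor 7th → G-flat. New chord: G-flat major ninth.
root → G-flat
3rd (major 3rd) → B-flat
5th (perfect 5th) → D-flat
7th (major 7th) → F
9th (major 9th) → A-flat

G-flat, B-flat, D-flat, F, A-flat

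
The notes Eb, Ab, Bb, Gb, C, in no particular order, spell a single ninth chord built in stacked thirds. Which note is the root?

Stacking in thirds gives Ab – C – Eb – Gb – Bb, so Ab is the root — Ab dominant ninth.

Ab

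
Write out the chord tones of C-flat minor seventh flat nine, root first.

C-flat minor seventh flat nine: minor seventh flat nine on Cb.
- root: Cb
- minor 3rd: Ebb
- perfect 5th: Gb
- minor 7th: Bbb
- minor 9th: Dbb

Cb, Ebb, Gb, Bbb, Dbb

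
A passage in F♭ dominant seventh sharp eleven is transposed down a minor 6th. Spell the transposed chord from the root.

A-flat  C  E-flat  G-flat  D

Transposed root: F-flat → A-flat (minor 6th down). So we spell A-flat dominant seventh sharp eleven:
- root: A-flat
- major 3rd: C
- perfect 5th: E-flat
- minor 7th: G-flat
- augmented 11th: D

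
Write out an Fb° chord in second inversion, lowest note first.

Fb° = Fb–Abb–Cbb; second inversion → fifth (Cbb) lowest.

Cbb Fb Abb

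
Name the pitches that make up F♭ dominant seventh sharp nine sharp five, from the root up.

F♭ dominant seventh sharp nine sharp five is a dominant seventh sharp nine sharp five built on Fb.
Fb — root
Ab — major 3rd
C — augmented 5th
Ebb — minor 7th
G — augmented 9th

Fb, Ab, C, Ebb, G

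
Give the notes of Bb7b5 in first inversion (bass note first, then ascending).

In root position, Bb7b5 is B♭–D–F♭–A♭.
First inversion puts the third (D) in the bass.

D, F♭, A♭, B♭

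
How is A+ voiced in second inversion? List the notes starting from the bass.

E#  A  C#

In root position, A+ is A–C#–E#.
Second inversion puts the fifth (E#) in the bass.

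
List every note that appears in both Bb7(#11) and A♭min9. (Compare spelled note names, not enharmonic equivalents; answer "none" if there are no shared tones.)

Bb, Ab

Bb7(#11) = Bb, D, F, Ab, E.
A♭min9 = Ab, Cb, Eb, Gb, Bb.
Shared: Bb, Ab.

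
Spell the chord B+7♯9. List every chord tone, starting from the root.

B – D# – F## – A – C##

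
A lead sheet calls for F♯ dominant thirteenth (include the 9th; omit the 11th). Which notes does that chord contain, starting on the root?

Root F#, quality dominant thirteenth:
Root: F#
Major 3rd (3rd): A#
Perfect 5th (5th): C#
Minor 7th (7th): E
Major 9th (9th): G#
Major 13th (13th): D#

F#  A#  C#  E  G#  D#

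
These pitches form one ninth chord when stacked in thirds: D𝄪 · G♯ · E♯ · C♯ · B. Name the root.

Arranged so that each adjacent pair is a third by letter name: C♯ – E♯ – G♯ – B – D𝄪.
The bottom of that stack, C♯, is the root (this is C♯ dominant seventh sharp nine).

C♯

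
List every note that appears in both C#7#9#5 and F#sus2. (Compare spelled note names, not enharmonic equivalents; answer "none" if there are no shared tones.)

C#7#9#5 = C#, E#, G##, B, D##.
F#sus2 = F#, G#, C#.
Shared: C#.

C#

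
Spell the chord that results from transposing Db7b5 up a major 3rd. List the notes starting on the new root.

Db up a major 3rd → F. New chord: F dominant seventh flat five.
root → F
3rd (major 3rd) → A
5th (diminished 5th) → Cb
7th (minor 7th) → Eb

F  A  Cb  Eb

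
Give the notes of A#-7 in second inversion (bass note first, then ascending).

E#  G#  A#  C#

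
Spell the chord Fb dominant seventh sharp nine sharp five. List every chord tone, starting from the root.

F-flat A-flat C E-double-flat G

Fb dominant seventh sharp nine sharp five: dominant seventh sharp nine sharp five on F-flat.
Root: F-flat
Major 3rd (3rd): A-flat
Augmented 5th (5th): C
Minor 7th (7th): E-double-flat
Augmented 9th (9th): G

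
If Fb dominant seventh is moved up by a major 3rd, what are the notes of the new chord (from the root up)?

Fb up a major 3rd → Ab. New chord: Ab dominant seventh.
Root: Ab
Major 3rd (3rd): C
Perfect 5th (5th): Eb
Minor 7th (7th): Gb

Ab C Eb Gb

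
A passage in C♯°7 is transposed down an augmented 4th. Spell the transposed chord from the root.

G  B♭  D♭  F♭

An augmented 4th down from C♯ is G, so the new chord is G diminished seventh.
G — root
B♭ — minor 3rd
D♭ — diminished 5th
F♭ — diminished 7th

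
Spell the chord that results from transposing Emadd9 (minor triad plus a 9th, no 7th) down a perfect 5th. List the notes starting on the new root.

E down a perfect 5th → A. New chord: A minor added-ninth.
- root: A
- minor 3rd: C
- perfect 5th: E
- major 9th: B

A, C, E, B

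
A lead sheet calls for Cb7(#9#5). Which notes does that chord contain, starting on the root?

Root Cb, quality dominant seventh sharp nine sharp five:
- root: Cb
- major 3rd: Eb
- augmented 5th: G
- minor 7th: Bbb
- augmented 9th: D

Cb Eb G Bbb D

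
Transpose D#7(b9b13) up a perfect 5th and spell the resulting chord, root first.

Transposed root: D♯ → A♯ (perfect 5th up). So we spell A♯ dominant seventh flat nine flat thirteen:
- root: A♯
- major 3rd: C𝄪
- perfect 5th: E♯
- minor 7th: G♯
- minor 9th: B
- minor 13th: F♯

A♯, C𝄪, E♯, G♯, B, F♯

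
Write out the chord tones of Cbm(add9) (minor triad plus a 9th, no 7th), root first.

Cb, Ebb, Gb, Db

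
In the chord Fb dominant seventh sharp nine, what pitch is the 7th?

E-double-flat

Root of Fb dominant seventh sharp nine = F-flat. The 7th is a minor 7th: F-flat up a minor 7th → E-double-flat.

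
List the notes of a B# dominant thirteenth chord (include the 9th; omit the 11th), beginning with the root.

B-sharp D-double-sharp F-double-sharp A-sharp C-double-sharp G-double-sharp

B# dominant thirteenth is a dominant thirteenth built on B-sharp.
B-sharp — root
D-double-sharp — major 3rd
F-double-sharp — perfect 5th
A-sharp — minor 7th
C-double-sharp — major 9th
G-double-sharp — major 13th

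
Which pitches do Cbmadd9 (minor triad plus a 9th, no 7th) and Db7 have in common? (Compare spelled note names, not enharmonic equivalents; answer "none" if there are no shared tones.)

Cb, Db

Cbmadd9 = Cb, Ebb, Gb, Db.
Db7 = Db, F, Ab, Cb.
Shared: Cb, Db.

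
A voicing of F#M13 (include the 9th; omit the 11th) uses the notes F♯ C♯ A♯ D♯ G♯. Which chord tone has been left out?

The full F#M13 chord is F♯, A♯, C♯, E♯, G♯, D♯.
Comparing with the voicing, the major 7th (7th) — E♯ — is absent.

E♯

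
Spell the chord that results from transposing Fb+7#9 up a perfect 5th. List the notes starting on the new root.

C♭  E♭  G  B𝄫  D

F♭ up a perfect 5th → C♭. New chord: C♭ dominant seventh sharp nine sharp five.
C♭ — root
E♭ — major 3rd
G — augmented 5th
B𝄫 — minor 7th
D — augmented 9th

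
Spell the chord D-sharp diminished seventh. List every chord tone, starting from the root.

D-sharp diminished seventh: diminished seventh on D-sharp.
root → D-sharp
3rd (minor 3rd) → F-sharp
5th (diminished 5th) → A
7th (diminished 7th) → C

D-sharp F-sharp A C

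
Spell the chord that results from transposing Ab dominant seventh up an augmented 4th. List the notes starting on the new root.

A-flat up an augmented 4th → D. New chord: D dominant seventh.
Root: D
Major 3rd (3rd): F-sharp
Perfect 5th (5th): A
Minor 7th (7th): C

D – F-sharp – A – C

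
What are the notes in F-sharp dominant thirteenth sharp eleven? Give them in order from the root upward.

F-sharp dominant thirteenth sharp eleven: dominant thirteenth sharp eleven on F-sharp.
root → F-sharp
3rd (major 3rd) → A-sharp
5th (perfect 5th) → C-sharp
7th (minor 7th) → E
9th (major 9th) → G-sharp
11th (augmented 11th) → B-sharp
13th (major 13th) → D-sharp

F-sharp, A-sharp, C-sharp, E, G-sharp, B-sharp, D-sharp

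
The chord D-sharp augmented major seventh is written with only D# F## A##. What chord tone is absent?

D-sharp augmented major seventh = D#, F##, A##, C##. The voicing lacks the 7th (major 7th), C##.

C##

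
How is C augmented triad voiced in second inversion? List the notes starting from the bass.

G-sharp, C, E

In root position, C augmented triad is C–E–G-sharp.
Second inversion puts the fifth (G-sharp) in the bass.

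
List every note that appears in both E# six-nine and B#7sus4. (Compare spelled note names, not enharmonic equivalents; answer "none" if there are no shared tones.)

E♯ – B♯ – F𝄪

E# six-nine = E♯, G𝄪, B♯, C𝄪, F𝄪.
B#7sus4 = B♯, E♯, F𝄪, A♯.
Shared: E♯, B♯, F𝄪.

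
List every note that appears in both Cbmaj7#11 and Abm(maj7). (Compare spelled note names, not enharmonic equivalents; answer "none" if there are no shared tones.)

Cbmaj7#11: Cb Eb Gb Bb F
Abm(maj7): Ab Cb Eb G
Common to both → Cb, Eb.

Cb  Eb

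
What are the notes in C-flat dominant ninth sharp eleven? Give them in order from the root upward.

C-flat dominant ninth sharp eleven: dominant ninth sharp eleven on C-flat.
Root: C-flat
Major 3rd (3rd): E-flat
Perfect 5th (5th): G-flat
Minor 7th (7th): B-double-flat
Major 9th (9th): D-flat
Augmented 11th (11th): F

C-flat, E-flat, G-flat, B-double-flat, D-flat, F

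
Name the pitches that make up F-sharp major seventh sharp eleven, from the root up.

Root F#, quality major seventh sharp eleven:
F# — root
A# — major 3rd
C# — perfect 5th
E# — major 7th
B# — augmented 11th

F#, A#, C#, E#, B#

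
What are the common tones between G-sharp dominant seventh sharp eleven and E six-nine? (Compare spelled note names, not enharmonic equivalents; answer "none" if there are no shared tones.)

G-sharp  F-sharp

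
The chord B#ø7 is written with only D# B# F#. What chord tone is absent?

A#

B#ø7 = B#, D#, F#, A#. The voicing lacks the 7th (minor 7th), A#.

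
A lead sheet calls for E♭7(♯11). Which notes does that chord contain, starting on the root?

Root Eb, quality dominant seventh sharp eleven:
Root: Eb
Major 3rd (3rd): G
Perfect 5th (5th): Bb
Minor 7th (7th): Db
Augmented 11th (11th): A

Eb G Bb Db A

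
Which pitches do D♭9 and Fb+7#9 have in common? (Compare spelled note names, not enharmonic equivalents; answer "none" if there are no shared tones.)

Ab

D♭9 = Db, F, Ab, Cb, Eb.
Fb+7#9 = Fb, Ab, C, Ebb, G.
Shared: Ab.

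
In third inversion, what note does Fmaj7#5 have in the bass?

E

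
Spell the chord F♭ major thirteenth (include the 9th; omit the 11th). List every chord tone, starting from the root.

F-flat, A-flat, C-flat, E-flat, G-flat, D-flat

F♭ major thirteenth: major thirteenth on F-flat.
F-flat — root
A-flat — major 3rd
C-flat — perfect 5th
E-flat — major 7th
G-flat — major 9th
D-flat — major 13th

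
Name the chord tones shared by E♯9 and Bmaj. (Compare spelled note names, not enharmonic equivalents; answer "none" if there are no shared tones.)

E♯9 = E#, G##, B#, D#, F##.
Bmaj = B, D#, F#.
Shared: D#.

D#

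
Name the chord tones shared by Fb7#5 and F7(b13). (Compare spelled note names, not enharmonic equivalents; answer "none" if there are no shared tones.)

Fb7#5 = Fb, Ab, C, Ebb.
F7(b13) = F, A, C, Eb, Db.
Shared: C.

C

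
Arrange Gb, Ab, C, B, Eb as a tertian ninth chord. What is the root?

Ab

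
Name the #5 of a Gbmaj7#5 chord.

D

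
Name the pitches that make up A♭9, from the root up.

Ab, C, Eb, Gb, Bb

A♭9: dominant ninth on Ab.
- root: Ab
- major 3rd: C
- perfect 5th: Eb
- minor 7th: Gb
- major 9th: Bb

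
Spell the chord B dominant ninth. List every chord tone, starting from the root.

Root B, quality dominant ninth:
Root: B
Major 3rd (3rd): D-sharp
Perfect 5th (5th): F-sharp
Minor 7th (7th): A
Major 9th (9th): C-sharp

B, D-sharp, F-sharp, A, C-sharp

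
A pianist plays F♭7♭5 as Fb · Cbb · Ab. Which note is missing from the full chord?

Ebb

The full F♭7♭5 chord is Fb, Ab, Cbb, Ebb.
Comparing with the voicing, the minor 7th (7th) — Ebb — is absent.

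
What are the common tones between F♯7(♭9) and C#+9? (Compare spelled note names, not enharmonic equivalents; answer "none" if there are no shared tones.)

C#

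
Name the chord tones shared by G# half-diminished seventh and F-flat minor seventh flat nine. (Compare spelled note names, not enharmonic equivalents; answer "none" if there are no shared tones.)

G# half-diminished seventh = G-sharp, B, D, F-sharp.
F-flat minor seventh flat nine = F-flat, A-double-flat, C-flat, E-double-flat, G-double-flat.
Shared: none.

none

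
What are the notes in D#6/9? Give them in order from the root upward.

D#6/9: six-nine on D#.
D# — root
F## — major 3rd
A# — perfect 5th
B# — major 6th
E# — major 9th

D#, F##, A#, B#, E#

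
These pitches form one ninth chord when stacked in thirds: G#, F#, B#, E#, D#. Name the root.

E#

Arranged so that each adjacent pair is a third by letter name: E# – G# – B# – D# – F#.
The bottom of that stack, E#, is the root (this is E# minor seventh flat nine).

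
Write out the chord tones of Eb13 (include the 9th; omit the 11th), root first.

Eb, G, Bb, Db, F, C

Root Eb, quality dominant thirteenth:
- root: Eb
- major 3rd: G
- perfect 5th: Bb
- minor 7th: Db
- major 9th: F
- major 13th: C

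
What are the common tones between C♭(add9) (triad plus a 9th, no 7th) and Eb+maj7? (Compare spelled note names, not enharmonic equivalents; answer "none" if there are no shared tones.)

Eb

C♭(add9): Cb Eb Gb Db
Eb+maj7: Eb G B D
Common to both → Eb.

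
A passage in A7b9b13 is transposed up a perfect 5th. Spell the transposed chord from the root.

E G# B D F C

A up a perfect 5th → E. New chord: E dominant seventh flat nine flat thirteen.
- root: E
- major 3rd: G#
- perfect 5th: B
- minor 7th: D
- minor 9th: F
- minor 13th: C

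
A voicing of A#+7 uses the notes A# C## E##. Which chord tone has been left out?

G#

The full A#+7 chord is A#, C##, E##, G#.
Comparing with the voicing, the minor 7th (7th) — G# — is absent.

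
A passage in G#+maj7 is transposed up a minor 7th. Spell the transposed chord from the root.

F#, A#, C##, E#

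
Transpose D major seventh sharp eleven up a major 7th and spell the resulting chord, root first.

C-sharp – E-sharp – G-sharp – B-sharp – F-double-sharp

D up a major 7th → C-sharp. New chord: C-sharp major seventh sharp eleven.
- root: C-sharp
- major 3rd: E-sharp
- perfect 5th: G-sharp
- major 7th: B-sharp
- augmented 11th: F-double-sharp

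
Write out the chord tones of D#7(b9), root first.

Root D#, quality dominant seventh flat nine:
Root: D#
Major 3rd (3rd): F##
Perfect 5th (5th): A#
Minor 7th (7th): C#
Minor 9th (9th): E

D#, F##, A#, C#, E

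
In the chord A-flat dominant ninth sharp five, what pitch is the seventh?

G-flat

A-flat dominant ninth sharp five is built on A-flat; its 7th is a minor 7th above the root.
A seventh above A uses the letter G, and the minor 7th above A-flat is G-flat.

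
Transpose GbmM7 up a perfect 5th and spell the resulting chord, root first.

A perfect 5th up from Gb is Db, so the new chord is Db minor-major seventh.
Root: Db
Minor 3rd (3rd): Fb
Perfect 5th (5th): Ab
Major 7th (7th): C

Db, Fb, Ab, C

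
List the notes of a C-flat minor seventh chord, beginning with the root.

C-flat  E-double-flat  G-flat  B-double-flat

C-flat minor seventh: minor seventh on C-flat.
Root: C-flat
Minor 3rd (3rd): E-double-flat
Perfect 5th (5th): G-flat
Minor 7th (7th): B-double-flat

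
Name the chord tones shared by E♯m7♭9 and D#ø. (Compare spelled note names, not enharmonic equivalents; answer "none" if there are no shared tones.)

E♯m7♭9 = E#, G#, B#, D#, F#.
D#ø = D#, F#, A, C#.
Shared: D#, F#.

D#, F#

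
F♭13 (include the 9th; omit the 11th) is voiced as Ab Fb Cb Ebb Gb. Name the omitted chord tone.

F♭13 = Fb, Ab, Cb, Ebb, Gb, Db. The voicing lacks the 13th (major 13th), Db.

Db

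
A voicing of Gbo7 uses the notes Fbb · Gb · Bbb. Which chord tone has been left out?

Dbb

The full Gbo7 chord is Gb, Bbb, Dbb, Fbb.
Comparing with the voicing, the diminished 5th (5th) — Dbb — is absent.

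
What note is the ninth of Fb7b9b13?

Gbb

Root of Fb7b9b13 = Fb. The 9th is a minor 9th: Fb up a minor 9th → Gbb.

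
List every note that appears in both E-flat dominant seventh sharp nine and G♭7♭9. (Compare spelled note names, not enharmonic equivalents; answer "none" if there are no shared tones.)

B♭  D♭

E-flat dominant seventh sharp nine = E♭, G, B♭, D♭, F♯.
G♭7♭9 = G♭, B♭, D♭, F♭, A𝄫.
Shared: B♭, D♭.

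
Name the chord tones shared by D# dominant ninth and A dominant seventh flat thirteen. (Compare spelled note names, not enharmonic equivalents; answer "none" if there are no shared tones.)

C#

D# dominant ninth = D#, F##, A#, C#, E#.
A dominant seventh flat thirteen = A, C#, E, G, F.
Shared: C#.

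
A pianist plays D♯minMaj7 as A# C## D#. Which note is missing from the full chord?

D♯minMaj7 = D#, F#, A#, C##. The voicing lacks the 3rd (minor 3rd), F#.

F#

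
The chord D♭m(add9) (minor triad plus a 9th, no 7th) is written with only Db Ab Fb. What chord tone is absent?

Eb

D♭m(add9) = Db, Fb, Ab, Eb. The voicing lacks the 9th (major 9th), Eb.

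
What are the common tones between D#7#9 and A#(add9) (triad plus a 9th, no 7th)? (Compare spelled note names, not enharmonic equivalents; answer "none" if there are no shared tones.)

D#7#9: D♯ F𝄪 A♯ C♯ E𝄪
A#(add9): A♯ C𝄪 E♯ B♯
Common to both → A♯.

A♯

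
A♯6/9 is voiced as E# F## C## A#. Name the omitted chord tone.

B#

A♯6/9 = A#, C##, E#, F##, B#. The voicing lacks the 9th (major 9th), B#.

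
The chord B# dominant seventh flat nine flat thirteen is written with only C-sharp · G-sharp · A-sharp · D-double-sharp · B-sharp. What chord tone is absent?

B# dominant seventh flat nine flat thirteen = B-sharp, D-double-sharp, F-double-sharp, A-sharp, C-sharp, G-sharp. The voicing lacks the 5th (perfect 5th), F-double-sharp.

F-double-sharp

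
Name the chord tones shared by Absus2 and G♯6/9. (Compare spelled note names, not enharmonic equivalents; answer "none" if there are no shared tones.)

Absus2 = Ab, Bb, Eb.
G♯6/9 = G#, B#, D#, E#, A#.
Shared: none.

none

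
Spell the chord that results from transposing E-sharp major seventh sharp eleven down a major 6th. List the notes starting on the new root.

G#  B#  D#  F##  C##

Transposed root: E# → G# (major 6th down). So we spell G# major seventh sharp eleven:
- root: G#
- major 3rd: B#
- perfect 5th: D#
- major 7th: F##
- augmented 11th: C##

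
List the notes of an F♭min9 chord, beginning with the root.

Fb – Abb – Cb – Ebb – Gb

F♭min9: minor ninth on Fb.
root → Fb
3rd (minor 3rd) → Abb
5th (perfect 5th) → Cb
7th (minor 7th) → Ebb
9th (major 9th) → Gb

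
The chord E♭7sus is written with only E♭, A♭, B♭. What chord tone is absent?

The full E♭7sus chord is E♭, A♭, B♭, D♭.
Comparing with the voicing, the minor 7th (7th) — D♭ — is absent.

D♭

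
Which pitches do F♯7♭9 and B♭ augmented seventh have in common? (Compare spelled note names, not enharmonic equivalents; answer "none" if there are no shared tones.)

F#

F♯7♭9 = F#, A#, C#, E, G.
B♭ augmented seventh = Bb, D, F#, Ab.
Shared: F#.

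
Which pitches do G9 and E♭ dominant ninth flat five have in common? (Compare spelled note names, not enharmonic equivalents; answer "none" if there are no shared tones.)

G, F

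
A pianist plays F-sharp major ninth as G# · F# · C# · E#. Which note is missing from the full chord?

A#

The full F-sharp major ninth chord is F#, A#, C#, E#, G#.
Comparing with the voicing, the major 3rd (3rd) — A# — is absent.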